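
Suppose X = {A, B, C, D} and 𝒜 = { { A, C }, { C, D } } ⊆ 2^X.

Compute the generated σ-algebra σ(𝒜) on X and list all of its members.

Seed the family with 𝒜 together with ∅ and X: { {}, { A, C }, { C, D }, X }.
Round 1 adds 3:
  { A, B }  = complement { C, D }
  { B, D }  = complement { A, C }
  { A, C, D }  = { A, C } ∪ { C, D }
  [7 total]
Round 2: 4 new —
  { B }  = complement { A, C, D }
  { A, B, C }  = { A, B } ∪ { A, C }
  { A, B, D }  = { A, B } ∪ { B, D }
  { B, C, D }  = { C, D } ∪ { B, D }
  [11 total]
Round 3. New:
  { A }  = complement { B, C, D }
  { C }  = complement { A, B, D }
  { D }  = complement { A, B, C }
  [14 total]
Round 4 adds 2:
  { A, D }  = { D } ∪ { A }
  { B, C }  = { C } ∪ { B }
  [16 total]
Round 5 adds nothing — fixpoint reached.

|σ(𝒜)| = 16.  σ(𝒜) = { {}, { A }, { B }, { C }, { D }, { A, B }, { A, C }, { A, D }, { B, C }, { B, D }, { C, D }, { A, B, C }, { A, B, D }, { A, C, D }, { B, C, D }, X }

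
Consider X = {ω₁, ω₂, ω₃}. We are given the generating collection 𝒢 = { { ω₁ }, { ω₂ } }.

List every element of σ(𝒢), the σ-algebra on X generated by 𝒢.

Answer: σ(𝒢) = { {  }, { ω₁ }, { ω₂ }, { ω₃ }, { ω₁, ω₂ }, { ω₁, ω₃ }, { ω₂, ω₃ }, X }

Working:
Take S₀ = 𝒢 ∪ {∅, X} = { {  }, { ω₁ }, { ω₂ }, X }.
Round 1 adds 3:
  { ω₁, ω₂ }  = { ω₁ } ∪ { ω₂ }
  { ω₁, ω₃ }  = { ω₂ }ᶜ
  { ω₂, ω₃ }  = { ω₁ }ᶜ
  (now 7)
Round 2: 1 new —
  { ω₃ }  = { ω₁, ω₂ }ᶜ
  (now 8)
Round 3 adds nothing — fixpoint reached.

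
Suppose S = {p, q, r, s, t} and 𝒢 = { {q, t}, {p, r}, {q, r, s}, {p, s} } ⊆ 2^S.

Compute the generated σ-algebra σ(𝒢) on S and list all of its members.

|σ(𝒢)| = 32.  σ(𝒢) = { {}, {p}, {q}, {r}, {s}, {t}, {p, q}, {p, r}, {p, s}, {p, t}, {q, r}, {q, s}, {q, t}, {r, s}, {r, t}, {s, t}, {p, q, r}, {p, q, s}, {p, q, t}, {p, r, s}, {p, r, t}, {p, s, t}, {q, r, s}, {q, r, t}, {q, s, t}, {r, s, t}, {p, q, r, s}, {p, q, r, t}, {p, q, s, t}, {p, r, s, t}, {q, r, s, t}, S }

Check:
Seed the family with 𝒢 together with ∅ and S: { {}, {p, r}, {p, s}, {q, t}, {q, r, s}, S }.
Step 1: 8 new —
  {p, t}  = complement {q, r, s}
  {p, r, s}  = complement {q, t}
  {q, r, t}  = complement {p, s}
  {q, s, t}  = complement {p, r}
  {p, q, r, s}  = {q, r, s} ∪ {p, s}
  {p, q, r, t}  = {q, t} ∪ {p, r}
  {p, q, s, t}  = {q, t} ∪ {p, s}
  {q, r, s, t}  = {q, t} ∪ {q, r, s}
Step 2 (8 new):
  {p}  = complement {q, r, s, t}
  {r}  = complement {p, q, s, t}
  {s}  = complement {p, q, r, t}
  {t}  = complement {p, q, r, s}
  {p, q, t}  = {q, t} ∪ {p, t}
  {p, r, t}  = {p, r} ∪ {p, t}
  {p, s, t}  = {p, s} ∪ {p, t}
  {p, r, s, t}  = {p, r, s} ∪ {p, t}
Step 3. New:
  {q}  = complement {p, r, s, t}
  {q, r}  = complement {p, s, t}
  {q, s}  = complement {p, r, t}
  {r, s}  = complement {p, q, t}
  {r, t}  = {t} ∪ {r}
  {s, t}  = {t} ∪ {s}
Step 4. New:
  {p, q}  = {q} ∪ {p}
  {p, q, r}  = complement {s, t}
  {p, q, s}  = complement {r, t}
  {r, s, t}  = {r, s} ∪ {t}
Step 5: no new sets; the family is a σ-algebra.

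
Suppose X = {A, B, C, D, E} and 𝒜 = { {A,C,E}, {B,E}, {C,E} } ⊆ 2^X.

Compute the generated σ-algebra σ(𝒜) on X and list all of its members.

Start: 𝒜 ∪ {∅, X} = { ∅, {B,E}, {C,E}, {A,C,E}, X }.
Pass 1: +5 →
  {B,D}  = {A,C,E}ᶜ
  {A,B,D}  = {C,E}ᶜ
  {A,C,D}  = {B,E}ᶜ
  {B,C,E}  = {B,E} ∪ {C,E}
  {A,B,C,E}  = {B,E} ∪ {A,C,E}
  — 10 sets.
Pass 2: +7 →
  {D}  = {A,B,C,E}ᶜ
  {A,D}  = {B,C,E}ᶜ
  {B,D,E}  = {B,E} ∪ {B,D}
  {A,B,C,D}  = {A,B,D} ∪ {A,C,D}
  {A,B,D,E}  = {B,E} ∪ {A,B,D}
  {A,C,D,E}  = {A,C,E} ∪ {A,C,D}
  {B,C,D,E}  = {B,C,E} ∪ {B,D}
  — 17 sets.
Pass 3 adds 6:
  {A}  = {B,C,D,E}ᶜ
  {B}  = {A,C,D,E}ᶜ
  {C}  = {A,B,D,E}ᶜ
  {E}  = {A,B,C,D}ᶜ
  {A,C}  = {B,D,E}ᶜ
  {C,D,E}  = {D} ∪ {C,E}
  — 23 sets.
Pass 4: 9 new —
  {A,B}  = {C,D,E}ᶜ
  {A,E}  = {E} ∪ {A}
  {B,C}  = {B} ∪ {C}
  {C,D}  = {C} ∪ {D}
  {D,E}  = {E} ∪ {D}
  {A,B,C}  = {B} ∪ {A,C}
  {A,B,E}  = {B,E} ∪ {A}
  {A,D,E}  = {E} ∪ {A,D}
  {B,C,D}  = {C} ∪ {B,D}
  — 32 sets.
Pass 5: no new sets; the family is a σ-algebra.

Hence σ(𝒜) has 32 members: { ∅, {A}, {B}, {C}, {D}, {E}, {A,B}, {A,C}, {A,D}, {A,E}, {B,C}, {B,D}, {B,E}, {C,D}, {C,E}, {D,E}, {A,B,C}, {A,B,D}, {A,B,E}, {A,C,D}, {A,C,E}, {A,D,E}, {B,C,D}, {B,C,E}, {B,D,E}, {C,D,E}, {A,B,C,D}, {A,B,C,E}, {A,B,D,E}, {A,C,D,E}, {B,C,D,E}, X }.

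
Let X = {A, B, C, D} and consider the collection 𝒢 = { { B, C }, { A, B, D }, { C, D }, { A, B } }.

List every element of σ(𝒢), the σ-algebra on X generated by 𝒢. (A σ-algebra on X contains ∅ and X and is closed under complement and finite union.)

|σ(𝒢)| = 16.  σ(𝒢) = { {}, { A }, { B }, { C }, { D }, { A, B }, { A, C }, { A, D }, { B, C }, { B, D }, { C, D }, { A, B, C }, { A, B, D }, { A, C, D }, { B, C, D }, X }

Check:
Take S₀ = 𝒢 ∪ {∅, X} = { {}, { A, B }, { B, C }, { C, D }, { A, B, D }, X }.
Iteration 1 adds 4:
  { C }  = { A, B, D }ᶜ
  { A, D }  = { B, C }ᶜ
  { A, B, C }  = { B, C } ∪ { A, B }
  { B, C, D }  = { C, D } ∪ { B, C }
  |family| = 10
Iteration 2: +3 →
  { A }  = { B, C, D }ᶜ
  { D }  = { A, B, C }ᶜ
  { A, C, D }  = { C, D } ∪ { A, D }
  |family| = 13
Iteration 3 (2 new):
  { B }  = { A, C, D }ᶜ
  { A, C }  = { C } ∪ { A }
  |family| = 15
Iteration 4: 1 new —
  { B, D }  = { A, C }ᶜ
  |family| = 16
Iteration 5 adds nothing — fixpoint reached.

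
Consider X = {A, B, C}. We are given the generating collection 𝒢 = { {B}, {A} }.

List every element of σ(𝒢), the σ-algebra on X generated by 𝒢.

Seed the family with 𝒢 together with ∅ and X: { {}, {A}, {B}, X }.
Step 1: 3 new —
  {A,B}  = {B} ∪ {A}
  {A,C}  = complement {B}
  {B,C}  = complement {A}
  [7 total]
Step 2. New:
  {C}  = complement {A,B}
  [8 total]
Step 3: already closed under ᶜ and ∪.

Therefore σ(𝒢) = { {}, {A}, {B}, {C}, {A,B}, {A,C}, {B,C}, X } (|σ(𝒢)| = 8).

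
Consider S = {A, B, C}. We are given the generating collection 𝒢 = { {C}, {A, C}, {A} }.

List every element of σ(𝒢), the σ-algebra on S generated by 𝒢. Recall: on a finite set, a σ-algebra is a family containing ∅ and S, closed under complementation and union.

σ(𝒢) (8 sets): { {}, {A}, {B}, {C}, {A, B}, {A, C}, {B, C}, S }

Derivation:
Initial family (5 sets): { {}, {A}, {C}, {A, C}, S }.
Round 1. New:
  {B}  = S∖{A, C}
  {A, B}  = S∖{C}
  {B, C}  = S∖{A}
Round 2 adds nothing — fixpoint reached.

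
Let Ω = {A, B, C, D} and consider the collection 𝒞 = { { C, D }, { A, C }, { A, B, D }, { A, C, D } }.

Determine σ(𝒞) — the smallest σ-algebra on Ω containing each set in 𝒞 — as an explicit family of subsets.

Initial family (6 sets): { ∅, { A, C }, { C, D }, { A, B, D }, { A, C, D }, Ω }.
Step 1: 4 new —
  { B }  = complement { A, C, D }
  { C }  = complement { A, B, D }
  { A, B }  = complement { C, D }
  { B, D }  = complement { A, C }
  (now 10)
Step 2 (3 new):
  { B, C }  = { B } ∪ { C }
  { A, B, C }  = { A, B } ∪ { C }
  { B, C, D }  = { C, D } ∪ { B }
  (now 13)
Step 3 adds 3:
  { A }  = complement { B, C, D }
  { D }  = complement { A, B, C }
  { A, D }  = complement { B, C }
  (now 16)
Step 4: closed — nothing new.

Hence σ(𝒞) has 16 members: { ∅, { A }, { B }, { C }, { D }, { A, B }, { A, C }, { A, D }, { B, C }, { B, D }, { C, D }, { A, B, C }, { A, B, D }, { A, C, D }, { B, C, D }, Ω }.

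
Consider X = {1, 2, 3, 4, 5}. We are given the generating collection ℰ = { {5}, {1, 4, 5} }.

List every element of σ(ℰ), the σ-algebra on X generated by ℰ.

|σ(ℰ)| = 8.  σ(ℰ) = { ∅, {5}, {1, 4}, {2, 3}, {1, 4, 5}, {2, 3, 5}, {1, 2, 3, 4}, X }

Derivation:
Initial family (4 sets): { ∅, {5}, {1, 4, 5}, X }.
Pass 1 adds 2:
  {2, 3}  = X∖{1, 4, 5}
  {1, 2, 3, 4}  = X∖{5}
  |family| = 6
Pass 2. New:
  {2, 3, 5}  = {2, 3} ∪ {5}
  |family| = 7
Pass 3. New:
  {1, 4}  = X∖{2, 3, 5}
  |family| = 8
Pass 4: stable.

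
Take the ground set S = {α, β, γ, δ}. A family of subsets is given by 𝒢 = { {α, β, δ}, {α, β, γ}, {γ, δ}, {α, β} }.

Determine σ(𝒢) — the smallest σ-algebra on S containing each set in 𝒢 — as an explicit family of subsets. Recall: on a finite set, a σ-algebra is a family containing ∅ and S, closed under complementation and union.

|σ(𝒢)| = 8.  σ(𝒢) = { ∅, {γ}, {δ}, {α, β}, {γ, δ}, {α, β, γ}, {α, β, δ}, S }

Trace:
Seed the family with 𝒢 together with ∅ and S: { ∅, {α, β}, {γ, δ}, {α, β, γ}, {α, β, δ}, S }.
Round 1 adds 2:
  {γ}  = S∖{α, β, δ}
  {δ}  = S∖{α, β, γ}
  |family| = 8
Round 2: stable.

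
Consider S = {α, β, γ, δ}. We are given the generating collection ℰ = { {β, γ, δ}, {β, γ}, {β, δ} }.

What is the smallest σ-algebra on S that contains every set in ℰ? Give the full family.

σ(ℰ) = { ∅, {α}, {β}, {γ}, {δ}, {α, β}, {α, γ}, {α, δ}, {β, γ}, {β, δ}, {γ, δ}, {α, β, γ}, {α, β, δ}, {α, γ, δ}, {β, γ, δ}, S }

Check:
Take S₀ = ℰ ∪ {∅, S} = { ∅, {β, γ}, {β, δ}, {β, γ, δ}, S }.
Step 1. New:
  {α}  = complement {β, γ, δ}
  {α, γ}  = complement {β, δ}
  {α, δ}  = complement {β, γ}
Step 2: 3 new —
  {α, β, γ}  = {β, γ} ∪ {α, γ}
  {α, β, δ}  = {α, δ} ∪ {β, δ}
  {α, γ, δ}  = {α, δ} ∪ {α, γ}
Step 3. New:
  {β}  = complement {α, γ, δ}
  {γ}  = complement {α, β, δ}
  {δ}  = complement {α, β, γ}
Step 4: 2 new —
  {α, β}  = {β} ∪ {α}
  {γ, δ}  = {γ} ∪ {δ}
Step 5 adds nothing — fixpoint reached.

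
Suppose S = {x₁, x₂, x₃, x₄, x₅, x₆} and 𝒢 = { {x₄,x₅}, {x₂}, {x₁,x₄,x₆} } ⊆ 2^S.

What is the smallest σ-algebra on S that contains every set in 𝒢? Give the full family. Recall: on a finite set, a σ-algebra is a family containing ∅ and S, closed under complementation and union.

Seed the family with 𝒢 together with ∅ and S: { ∅, {x₂}, {x₄,x₅}, {x₁,x₄,x₆}, S }.
Iteration 1 adds 6:
  {x₂,x₃,x₅}  = S∖{x₁,x₄,x₆}
  {x₂,x₄,x₅}  = {x₄,x₅} ∪ {x₂}
  {x₁,x₂,x₃,x₆}  = S∖{x₄,x₅}
  {x₁,x₂,x₄,x₆}  = {x₂} ∪ {x₁,x₄,x₆}
  {x₁,x₄,x₅,x₆}  = {x₄,x₅} ∪ {x₁,x₄,x₆}
  {x₁,x₃,x₄,x₅,x₆}  = S∖{x₂}
  — 11 sets.
Iteration 2 (7 new):
  {x₂,x₃}  = S∖{x₁,x₄,x₅,x₆}
  {x₃,x₅}  = S∖{x₁,x₂,x₄,x₆}
  {x₁,x₃,x₆}  = S∖{x₂,x₄,x₅}
  {x₂,x₃,x₄,x₅}  = {x₄,x₅} ∪ {x₂,x₃,x₅}
  {x₁,x₂,x₃,x₄,x₆}  = {x₁,x₂,x₄,x₆} ∪ {x₁,x₂,x₃,x₆}
  {x₁,x₂,x₃,x₅,x₆}  = {x₁,x₂,x₃,x₆} ∪ {x₂,x₃,x₅}
  {x₁,x₂,x₄,x₅,x₆}  = {x₁,x₂,x₄,x₆} ∪ {x₁,x₄,x₅,x₆}
  — 18 sets.
Iteration 3. New:
  {x₃}  = S∖{x₁,x₂,x₄,x₅,x₆}
  {x₄}  = S∖{x₁,x₂,x₃,x₅,x₆}
  {x₅}  = S∖{x₁,x₂,x₃,x₄,x₆}
  {x₁,x₆}  = S∖{x₂,x₃,x₄,x₅}
  {x₃,x₄,x₅}  = {x₄,x₅} ∪ {x₃,x₅}
  {x₁,x₃,x₄,x₆}  = {x₁,x₃,x₆} ∪ {x₁,x₄,x₆}
  {x₁,x₃,x₅,x₆}  = {x₁,x₃,x₆} ∪ {x₃,x₅}
  — 25 sets.
Iteration 4: 6 new —
  {x₂,x₄}  = S∖{x₁,x₃,x₅,x₆}
  {x₂,x₅}  = S∖{x₁,x₃,x₄,x₆}
  {x₃,x₄}  = {x₃} ∪ {x₄}
  {x₁,x₂,x₆}  = S∖{x₃,x₄,x₅}
  {x₁,x₅,x₆}  = {x₁,x₆} ∪ {x₅}
  {x₂,x₃,x₄}  = {x₂,x₃} ∪ {x₄}
  — 31 sets.
Iteration 5: +1 →
  {x₁,x₂,x₅,x₆}  = S∖{x₃,x₄}
  — 32 sets.
Iteration 6: closed — nothing new.

|σ(𝒢)| = 32.  σ(𝒢) = { ∅, {x₂}, {x₃}, {x₄}, {x₅}, {x₁,x₆}, {x₂,x₃}, {x₂,x₄}, {x₂,x₅}, {x₃,x₄}, {x₃,x₅}, {x₄,x₅}, {x₁,x₂,x₆}, {x₁,x₃,x₆}, {x₁,x₄,x₆}, {x₁,x₅,x₆}, {x₂,x₃,x₄}, {x₂,x₃,x₅}, {x₂,x₄,x₅}, {x₃,x₄,x₅}, {x₁,x₂,x₃,x₆}, {x₁,x₂,x₄,x₆}, {x₁,x₂,x₅,x₆}, {x₁,x₃,x₄,x₆}, {x₁,x₃,x₅,x₆}, {x₁,x₄,x₅,x₆}, {x₂,x₃,x₄,x₅}, {x₁,x₂,x₃,x₄,x₆}, {x₁,x₂,x₃,x₅,x₆}, {x₁,x₂,x₄,x₅,x₆}, {x₁,x₃,x₄,x₅,x₆}, S }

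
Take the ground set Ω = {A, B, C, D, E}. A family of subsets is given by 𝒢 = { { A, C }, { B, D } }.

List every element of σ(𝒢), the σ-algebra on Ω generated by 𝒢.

Start: 𝒢 ∪ {∅, Ω} = { {}, { A, C }, { B, D }, Ω }.
Iteration 1: 3 new —
  { A, C, E }  = { B, D }ᶜ
  { B, D, E }  = { A, C }ᶜ
  { A, B, C, D }  = { A, C } ∪ { B, D }
  |family| = 7
Iteration 2: +1 →
  { E }  = { A, B, C, D }ᶜ
  |family| = 8
After Iteration 3 the family is unchanged; done.

σ(𝒢) = { {}, { E }, { A, C }, { B, D }, { A, C, E }, { B, D, E }, { A, B, C, D }, Ω }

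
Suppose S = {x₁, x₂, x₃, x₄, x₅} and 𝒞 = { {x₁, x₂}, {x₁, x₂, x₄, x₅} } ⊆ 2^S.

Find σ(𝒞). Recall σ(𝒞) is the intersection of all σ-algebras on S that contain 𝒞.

σ(𝒞) (8 sets): { {}, {x₃}, {x₁, x₂}, {x₄, x₅}, {x₁, x₂, x₃}, {x₃, x₄, x₅}, {x₁, x₂, x₄, x₅}, S }

Derivation:
Start: 𝒞 ∪ {∅, S} = { {}, {x₁, x₂}, {x₁, x₂, x₄, x₅}, S }.
Iteration 1 (2 new):
  {x₃}  = {x₁, x₂, x₄, x₅}ᶜ
  {x₃, x₄, x₅}  = {x₁, x₂}ᶜ
  (now 6)
Iteration 2: 1 new —
  {x₁, x₂, x₃}  = {x₃} ∪ {x₁, x₂}
  (now 7)
Iteration 3 adds 1:
  {x₄, x₅}  = {x₁, x₂, x₃}ᶜ
  (now 8)
Iteration 4 adds nothing — fixpoint reached.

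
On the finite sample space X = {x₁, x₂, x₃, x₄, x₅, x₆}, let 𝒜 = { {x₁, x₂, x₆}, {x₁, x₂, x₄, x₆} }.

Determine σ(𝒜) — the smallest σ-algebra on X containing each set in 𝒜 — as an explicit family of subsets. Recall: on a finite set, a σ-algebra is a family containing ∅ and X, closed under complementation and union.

Seed the family with 𝒜 together with ∅ and X: { ∅, {x₁, x₂, x₆}, {x₁, x₂, x₄, x₆}, X }.
Pass 1: +2 →
  {x₃, x₅}  = {x₁, x₂, x₄, x₆}ᶜ
  {x₃, x₄, x₅}  = {x₁, x₂, x₆}ᶜ
Pass 2 adds 1:
  {x₁, x₂, x₃, x₅, x₆}  = {x₃, x₅} ∪ {x₁, x₂, x₆}
Pass 3: 1 new —
  {x₄}  = {x₁, x₂, x₃, x₅, x₆}ᶜ
Pass 4: stable.

σ(𝒜) = { ∅, {x₄}, {x₃, x₅}, {x₁, x₂, x₆}, {x₃, x₄, x₅}, {x₁, x₂, x₄, x₆}, {x₁, x₂, x₃, x₅, x₆}, X }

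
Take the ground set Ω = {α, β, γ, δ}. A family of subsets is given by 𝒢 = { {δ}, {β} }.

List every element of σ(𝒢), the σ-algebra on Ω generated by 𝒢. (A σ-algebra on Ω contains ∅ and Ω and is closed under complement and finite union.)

Begin from { {}, {β}, {δ}, Ω } (that is, 𝒢 plus ∅ and Ω).
Iteration 1 (3 new):
  {β,δ}  = {β} ∪ {δ}
  {α,β,γ}  = {δ}ᶜ
  {α,γ,δ}  = {β}ᶜ
  (now 7)
Iteration 2: +1 →
  {α,γ}  = {β,δ}ᶜ
  (now 8)
After Iteration 3 the family is unchanged; done.

σ(𝒢) = { {}, {β}, {δ}, {α,γ}, {β,δ}, {α,β,γ}, {α,γ,δ}, Ω }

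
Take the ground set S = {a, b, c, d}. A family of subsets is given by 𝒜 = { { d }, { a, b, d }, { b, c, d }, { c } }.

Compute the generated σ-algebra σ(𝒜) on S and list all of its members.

|σ(𝒜)| = 16.  σ(𝒜) = { {  }, { a }, { b }, { c }, { d }, { a, b }, { a, c }, { a, d }, { b, c }, { b, d }, { c, d }, { a, b, c }, { a, b, d }, { a, c, d }, { b, c, d }, S }

Check:
Initial family (6 sets): { {  }, { c }, { d }, { a, b, d }, { b, c, d }, S }.
Step 1. New:
  { a }  = ᶜ of { b, c, d }
  { c, d }  = { c } ∪ { d }
  { a, b, c }  = ᶜ of { d }
  (now 9)
Step 2 adds 4:
  { a, b }  = ᶜ of { c, d }
  { a, c }  = { c } ∪ { a }
  { a, d }  = { d } ∪ { a }
  { a, c, d }  = { c, d } ∪ { a }
  (now 13)
Step 3 (3 new):
  { b }  = ᶜ of { a, c, d }
  { b, c }  = ᶜ of { a, d }
  { b, d }  = ᶜ of { a, c }
  (now 16)
Step 4 adds nothing — fixpoint reached.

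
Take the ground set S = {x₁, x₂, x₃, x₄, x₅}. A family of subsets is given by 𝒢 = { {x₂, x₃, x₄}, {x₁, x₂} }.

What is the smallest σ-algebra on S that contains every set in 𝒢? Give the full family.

Initial family (4 sets): { {}, {x₁, x₂}, {x₂, x₃, x₄}, S }.
Iteration 1. New:
  {x₁, x₅}  = S∖{x₂, x₃, x₄}
  {x₃, x₄, x₅}  = S∖{x₁, x₂}
  {x₁, x₂, x₃, x₄}  = {x₁, x₂} ∪ {x₂, x₃, x₄}
Iteration 2. New:
  {x₅}  = S∖{x₁, x₂, x₃, x₄}
  {x₁, x₂, x₅}  = {x₁, x₂} ∪ {x₁, x₅}
  {x₁, x₃, x₄, x₅}  = {x₃, x₄, x₅} ∪ {x₁, x₅}
  {x₂, x₃, x₄, x₅}  = {x₃, x₄, x₅} ∪ {x₂, x₃, x₄}
Iteration 3 adds 3:
  {x₁}  = S∖{x₂, x₃, x₄, x₅}
  {x₂}  = S∖{x₁, x₃, x₄, x₅}
  {x₃, x₄}  = S∖{x₁, x₂, x₅}
Iteration 4. New:
  {x₂, x₅}  = {x₂} ∪ {x₅}
  {x₁, x₃, x₄}  = {x₃, x₄} ∪ {x₁}
Iteration 5: already closed under ᶜ and ∪.

Hence σ(𝒢) has 16 members: { {}, {x₁}, {x₂}, {x₅}, {x₁, x₂}, {x₁, x₅}, {x₂, x₅}, {x₃, x₄}, {x₁, x₂, x₅}, {x₁, x₃, x₄}, {x₂, x₃, x₄}, {x₃, x₄, x₅}, {x₁, x₂, x₃, x₄}, {x₁, x₃, x₄, x₅}, {x₂, x₃, x₄, x₅}, S }.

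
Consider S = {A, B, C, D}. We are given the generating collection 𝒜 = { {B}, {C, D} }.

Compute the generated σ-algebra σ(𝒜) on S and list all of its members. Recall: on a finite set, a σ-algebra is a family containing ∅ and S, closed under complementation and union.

|σ(𝒜)| = 8.  σ(𝒜) = { ∅, {A}, {B}, {A, B}, {C, D}, {A, C, D}, {B, C, D}, S }

Derivation:
Start: 𝒜 ∪ {∅, S} = { ∅, {B}, {C, D}, S }.
Step 1 adds 3:
  {A, B}  = {C, D}ᶜ
  {A, C, D}  = {B}ᶜ
  {B, C, D}  = {B} ∪ {C, D}
  [7 total]
Step 2 (1 new):
  {A}  = {B, C, D}ᶜ
  [8 total]
Step 3: stable.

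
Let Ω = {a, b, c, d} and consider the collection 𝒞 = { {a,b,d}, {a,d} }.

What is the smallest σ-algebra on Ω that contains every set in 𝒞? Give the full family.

σ(𝒞) (8 sets): { {}, {b}, {c}, {a,d}, {b,c}, {a,b,d}, {a,c,d}, Ω }

Check:
Take S₀ = 𝒞 ∪ {∅, Ω} = { {}, {a,d}, {a,b,d}, Ω }.
Pass 1. New:
  {c}  = ᶜ of {a,b,d}
  {b,c}  = ᶜ of {a,d}
  |family| = 6
Pass 2: +1 →
  {a,c,d}  = {c} ∪ {a,d}
  |family| = 7
Pass 3. New:
  {b}  = ᶜ of {a,c,d}
  |family| = 8
Pass 4 adds nothing — fixpoint reached.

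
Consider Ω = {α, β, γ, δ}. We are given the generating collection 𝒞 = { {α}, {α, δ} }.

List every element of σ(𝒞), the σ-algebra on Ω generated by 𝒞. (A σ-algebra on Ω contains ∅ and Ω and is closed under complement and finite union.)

|σ(𝒞)| = 8.  σ(𝒞) = { {}, {α}, {δ}, {α, δ}, {β, γ}, {α, β, γ}, {β, γ, δ}, Ω }

Trace:
Take S₀ = 𝒞 ∪ {∅, Ω} = { {}, {α}, {α, δ}, Ω }.
Iteration 1 adds 2:
  {β, γ}  = Ω∖{α, δ}
  {β, γ, δ}  = Ω∖{α}
  |family| = 6
Iteration 2: +1 →
  {α, β, γ}  = {β, γ} ∪ {α}
  |family| = 7
Iteration 3. New:
  {δ}  = Ω∖{α, β, γ}
  |family| = 8
After Iteration 4 the family is unchanged; done.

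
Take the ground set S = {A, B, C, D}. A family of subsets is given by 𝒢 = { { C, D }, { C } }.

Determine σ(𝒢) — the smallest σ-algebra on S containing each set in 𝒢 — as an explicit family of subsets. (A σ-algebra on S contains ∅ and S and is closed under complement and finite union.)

σ(𝒢) = { {}, { C }, { D }, { A, B }, { C, D }, { A, B, C }, { A, B, D }, S }

Derivation:
Seed the family with 𝒢 together with ∅ and S: { {}, { C }, { C, D }, S }.
Round 1 adds 2:
  { A, B }  = ᶜ of { C, D }
  { A, B, D }  = ᶜ of { C }
  (now 6)
Round 2. New:
  { A, B, C }  = { C } ∪ { A, B }
  (now 7)
Round 3 (1 new):
  { D }  = ᶜ of { A, B, C }
  (now 8)
Round 4: already closed under ᶜ and ∪.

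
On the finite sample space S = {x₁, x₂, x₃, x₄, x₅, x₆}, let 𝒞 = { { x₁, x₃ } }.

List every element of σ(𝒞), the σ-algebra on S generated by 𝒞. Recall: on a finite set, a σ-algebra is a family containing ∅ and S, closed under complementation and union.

Initial family (3 sets): { {  }, { x₁, x₃ }, S }.
Iteration 1 (1 new):
  { x₂, x₄, x₅, x₆ }  = complement { x₁, x₃ }
  — 4 sets.
Iteration 2: stable.

|σ(𝒞)| = 4.  σ(𝒞) = { {  }, { x₁, x₃ }, { x₂, x₄, x₅, x₆ }, S }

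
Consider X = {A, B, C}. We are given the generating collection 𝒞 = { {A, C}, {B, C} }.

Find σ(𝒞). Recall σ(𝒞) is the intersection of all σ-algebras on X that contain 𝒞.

Answer: σ(𝒞) = { {}, {A}, {B}, {C}, {A, B}, {A, C}, {B, C}, X }

Trace:
Begin from { {}, {A, C}, {B, C}, X } (that is, 𝒞 plus ∅ and X).
Step 1: +2 →
  {A}  = X∖{B, C}
  {B}  = X∖{A, C}
Step 2 (1 new):
  {A, B}  = {B} ∪ {A}
Step 3 adds 1:
  {C}  = X∖{A, B}
Step 4: stable.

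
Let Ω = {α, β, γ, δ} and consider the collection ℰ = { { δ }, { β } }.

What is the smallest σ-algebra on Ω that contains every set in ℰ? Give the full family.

Answer: σ(ℰ) = { {  }, { β }, { δ }, { α, γ }, { β, δ }, { α, β, γ }, { α, γ, δ }, Ω }

Trace:
Seed the family with ℰ together with ∅ and Ω: { {  }, { β }, { δ }, Ω }.
Iteration 1. New:
  { β, δ }  = { β } ∪ { δ }
  { α, β, γ }  = Ω∖{ δ }
  { α, γ, δ }  = Ω∖{ β }
  |family| = 7
Iteration 2: 1 new —
  { α, γ }  = Ω∖{ β, δ }
  |family| = 8
Iteration 3: closed — nothing new.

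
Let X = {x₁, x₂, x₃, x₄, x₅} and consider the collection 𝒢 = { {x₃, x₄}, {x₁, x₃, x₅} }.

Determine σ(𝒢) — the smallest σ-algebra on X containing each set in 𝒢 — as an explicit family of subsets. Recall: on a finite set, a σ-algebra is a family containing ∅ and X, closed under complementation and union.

σ(𝒢) (16 sets): { {}, {x₂}, {x₃}, {x₄}, {x₁, x₅}, {x₂, x₃}, {x₂, x₄}, {x₃, x₄}, {x₁, x₂, x₅}, {x₁, x₃, x₅}, {x₁, x₄, x₅}, {x₂, x₃, x₄}, {x₁, x₂, x₃, x₅}, {x₁, x₂, x₄, x₅}, {x₁, x₃, x₄, x₅}, X }

Working:
Start: 𝒢 ∪ {∅, X} = { {}, {x₃, x₄}, {x₁, x₃, x₅}, X }.
Round 1 adds 3:
  {x₂, x₄}  = complement {x₁, x₃, x₅}
  {x₁, x₂, x₅}  = complement {x₃, x₄}
  {x₁, x₃, x₄, x₅}  = {x₁, x₃, x₅} ∪ {x₃, x₄}
  |family| = 7
Round 2 (4 new):
  {x₂}  = complement {x₁, x₃, x₄, x₅}
  {x₂, x₃, x₄}  = {x₃, x₄} ∪ {x₂, x₄}
  {x₁, x₂, x₃, x₅}  = {x₁, x₂, x₅} ∪ {x₁, x₃, x₅}
  {x₁, x₂, x₄, x₅}  = {x₁, x₂, x₅} ∪ {x₂, x₄}
  |family| = 11
Round 3. New:
  {x₃}  = complement {x₁, x₂, x₄, x₅}
  {x₄}  = complement {x₁, x₂, x₃, x₅}
  {x₁, x₅}  = complement {x₂, x₃, x₄}
  |family| = 14
Round 4 (2 new):
  {x₂, x₃}  = {x₃} ∪ {x₂}
  {x₁, x₄, x₅}  = {x₁, x₅} ∪ {x₄}
  |family| = 16
Round 5: already closed under ᶜ and ∪.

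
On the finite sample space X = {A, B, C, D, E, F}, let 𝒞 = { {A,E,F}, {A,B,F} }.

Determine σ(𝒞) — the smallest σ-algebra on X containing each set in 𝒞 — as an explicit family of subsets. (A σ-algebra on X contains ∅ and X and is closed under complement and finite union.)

σ(𝒞) = { ∅, {B}, {E}, {A,F}, {B,E}, {C,D}, {A,B,F}, {A,E,F}, {B,C,D}, {C,D,E}, {A,B,E,F}, {A,C,D,F}, {B,C,D,E}, {A,B,C,D,F}, {A,C,D,E,F}, X }

Working:
Initial family (4 sets): { ∅, {A,B,F}, {A,E,F}, X }.
Step 1 (3 new):
  {B,C,D}  = {A,E,F}ᶜ
  {C,D,E}  = {A,B,F}ᶜ
  {A,B,E,F}  = {A,E,F} ∪ {A,B,F}
  — 7 sets.
Step 2 adds 4:
  {C,D}  = {A,B,E,F}ᶜ
  {B,C,D,E}  = {C,D,E} ∪ {B,C,D}
  {A,B,C,D,F}  = {B,C,D} ∪ {A,B,F}
  {A,C,D,E,F}  = {C,D,E} ∪ {A,E,F}
  — 11 sets.
Step 3: +3 →
  {B}  = {A,C,D,E,F}ᶜ
  {E}  = {A,B,C,D,F}ᶜ
  {A,F}  = {B,C,D,E}ᶜ
  — 14 sets.
Step 4: +2 →
  {B,E}  = {B} ∪ {E}
  {A,C,D,F}  = {C,D} ∪ {A,F}
  — 16 sets.
Step 5: closed — nothing new.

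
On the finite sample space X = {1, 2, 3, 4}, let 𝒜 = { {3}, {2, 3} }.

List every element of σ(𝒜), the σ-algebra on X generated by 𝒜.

σ(𝒜) (8 sets): { {}, {2}, {3}, {1, 4}, {2, 3}, {1, 2, 4}, {1, 3, 4}, X }

Check:
Take S₀ = 𝒜 ∪ {∅, X} = { {}, {3}, {2, 3}, X }.
Iteration 1 adds 2:
  {1, 4}  = complement {2, 3}
  {1, 2, 4}  = complement {3}
Iteration 2 adds 1:
  {1, 3, 4}  = {3} ∪ {1, 4}
Iteration 3 (1 new):
  {2}  = complement {1, 3, 4}
Iteration 4: closed — nothing new.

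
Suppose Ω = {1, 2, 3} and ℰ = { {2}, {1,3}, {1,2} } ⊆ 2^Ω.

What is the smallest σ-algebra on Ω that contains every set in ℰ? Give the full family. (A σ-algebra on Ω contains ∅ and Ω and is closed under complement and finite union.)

Start: ℰ ∪ {∅, Ω} = { {}, {2}, {1,2}, {1,3}, Ω }.
Iteration 1: +1 →
  {3}  = Ω∖{1,2}
  (now 6)
Iteration 2: +1 →
  {2,3}  = {3} ∪ {2}
  (now 7)
Iteration 3 adds 1:
  {1}  = Ω∖{2,3}
  (now 8)
Iteration 4: already closed under ᶜ and ∪.

σ(ℰ) = { {}, {1}, {2}, {3}, {1,2}, {1,3}, {2,3}, Ω }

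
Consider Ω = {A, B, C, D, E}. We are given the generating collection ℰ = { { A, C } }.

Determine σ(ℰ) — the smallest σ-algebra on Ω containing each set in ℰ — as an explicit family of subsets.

|σ(ℰ)| = 4.  σ(ℰ) = { {}, { A, C }, { B, D, E }, Ω }

Check:
Start: ℰ ∪ {∅, Ω} = { {}, { A, C }, Ω }.
Step 1: 1 new —
  { B, D, E }  = { A, C }ᶜ
  — 4 sets.
Step 2: no new sets; the family is a σ-algebra.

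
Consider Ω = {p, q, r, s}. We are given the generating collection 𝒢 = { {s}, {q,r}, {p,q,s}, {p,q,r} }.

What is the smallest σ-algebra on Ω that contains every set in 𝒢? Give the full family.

σ(𝒢) = { ∅, {p}, {q}, {r}, {s}, {p,q}, {p,r}, {p,s}, {q,r}, {q,s}, {r,s}, {p,q,r}, {p,q,s}, {p,r,s}, {q,r,s}, Ω }

Trace:
Initial family (6 sets): { ∅, {s}, {q,r}, {p,q,r}, {p,q,s}, Ω }.
Round 1. New:
  {r}  = ᶜ of {p,q,s}
  {p,s}  = ᶜ of {q,r}
  {q,r,s}  = {q,r} ∪ {s}
  |family| = 9
Round 2 adds 3:
  {p}  = ᶜ of {q,r,s}
  {r,s}  = {r} ∪ {s}
  {p,r,s}  = {r} ∪ {p,s}
  |family| = 12
Round 3 adds 3:
  {q}  = ᶜ of {p,r,s}
  {p,q}  = ᶜ of {r,s}
  {p,r}  = {r} ∪ {p}
  |family| = 15
Round 4 (1 new):
  {q,s}  = ᶜ of {p,r}
  |family| = 16
Round 5: stable.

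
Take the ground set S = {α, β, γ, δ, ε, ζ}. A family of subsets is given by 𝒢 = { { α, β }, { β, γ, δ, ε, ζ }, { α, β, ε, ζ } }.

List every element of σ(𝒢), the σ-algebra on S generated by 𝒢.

Begin from { ∅, { α, β }, { α, β, ε, ζ }, { β, γ, δ, ε, ζ }, S } (that is, 𝒢 plus ∅ and S).
Round 1 (3 new):
  { α }  = { β, γ, δ, ε, ζ }ᶜ
  { γ, δ }  = { α, β, ε, ζ }ᶜ
  { γ, δ, ε, ζ }  = { α, β }ᶜ
Round 2 adds 3:
  { α, γ, δ }  = { γ, δ } ∪ { α }
  { α, β, γ, δ }  = { γ, δ } ∪ { α, β }
  { α, γ, δ, ε, ζ }  = { α } ∪ { γ, δ, ε, ζ }
Round 3: +3 →
  { β }  = { α, γ, δ, ε, ζ }ᶜ
  { ε, ζ }  = { α, β, γ, δ }ᶜ
  { β, ε, ζ }  = { α, γ, δ }ᶜ
Round 4: 2 new —
  { α, ε, ζ }  = { ε, ζ } ∪ { α }
  { β, γ, δ }  = { γ, δ } ∪ { β }
Round 5: closed — nothing new.

|σ(𝒢)| = 16.  σ(𝒢) = { ∅, { α }, { β }, { α, β }, { γ, δ }, { ε, ζ }, { α, γ, δ }, { α, ε, ζ }, { β, γ, δ }, { β, ε, ζ }, { α, β, γ, δ }, { α, β, ε, ζ }, { γ, δ, ε, ζ }, { α, γ, δ, ε, ζ }, { β, γ, δ, ε, ζ }, S }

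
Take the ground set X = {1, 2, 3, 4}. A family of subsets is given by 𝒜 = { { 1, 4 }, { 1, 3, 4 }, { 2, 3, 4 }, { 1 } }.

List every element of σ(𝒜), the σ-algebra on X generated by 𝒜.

Take S₀ = 𝒜 ∪ {∅, X} = { {}, { 1 }, { 1, 4 }, { 1, 3, 4 }, { 2, 3, 4 }, X }.
Step 1 (2 new):
  { 2 }  = X∖{ 1, 3, 4 }
  { 2, 3 }  = X∖{ 1, 4 }
  (now 8)
Step 2: 3 new —
  { 1, 2 }  = { 2 } ∪ { 1 }
  { 1, 2, 3 }  = { 2, 3 } ∪ { 1 }
  { 1, 2, 4 }  = { 2 } ∪ { 1, 4 }
  (now 11)
Step 3: +3 →
  { 3 }  = X∖{ 1, 2, 4 }
  { 4 }  = X∖{ 1, 2, 3 }
  { 3, 4 }  = X∖{ 1, 2 }
  (now 14)
Step 4 (2 new):
  { 1, 3 }  = { 3 } ∪ { 1 }
  { 2, 4 }  = { 4 } ∪ { 2 }
  (now 16)
Step 5: closed — nothing new.

Hence σ(𝒜) has 16 members: { {}, { 1 }, { 2 }, { 3 }, { 4 }, { 1, 2 }, { 1, 3 }, { 1, 4 }, { 2, 3 }, { 2, 4 }, { 3, 4 }, { 1, 2, 3 }, { 1, 2, 4 }, { 1, 3, 4 }, { 2, 3, 4 }, X }.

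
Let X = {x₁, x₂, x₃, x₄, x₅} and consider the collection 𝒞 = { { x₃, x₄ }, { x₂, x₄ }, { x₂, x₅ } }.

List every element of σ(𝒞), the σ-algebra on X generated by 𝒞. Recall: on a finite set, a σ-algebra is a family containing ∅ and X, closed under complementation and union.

Seed the family with 𝒞 together with ∅ and X: { {}, { x₂, x₄ }, { x₂, x₅ }, { x₃, x₄ }, X }.
Iteration 1 (6 new):
  { x₁, x₂, x₅ }  = ᶜ of { x₃, x₄ }
  { x₁, x₃, x₄ }  = ᶜ of { x₂, x₅ }
  { x₁, x₃, x₅ }  = ᶜ of { x₂, x₄ }
  { x₂, x₃, x₄ }  = { x₃, x₄ } ∪ { x₂, x₄ }
  { x₂, x₄, x₅ }  = { x₂, x₅ } ∪ { x₂, x₄ }
  { x₂, x₃, x₄, x₅ }  = { x₂, x₅ } ∪ { x₃, x₄ }
  (now 11)
Iteration 2 adds 7:
  { x₁ }  = ᶜ of { x₂, x₃, x₄, x₅ }
  { x₁, x₃ }  = ᶜ of { x₂, x₄, x₅ }
  { x₁, x₅ }  = ᶜ of { x₂, x₃, x₄ }
  { x₁, x₂, x₃, x₄ }  = { x₂, x₃, x₄ } ∪ { x₁, x₃, x₄ }
  { x₁, x₂, x₃, x₅ }  = { x₂, x₅ } ∪ { x₁, x₃, x₅ }
  { x₁, x₂, x₄, x₅ }  = { x₁, x₂, x₅ } ∪ { x₂, x₄ }
  { x₁, x₃, x₄, x₅ }  = { x₃, x₄ } ∪ { x₁, x₃, x₅ }
  (now 18)
Iteration 3: 5 new —
  { x₂ }  = ᶜ of { x₁, x₃, x₄, x₅ }
  { x₃ }  = ᶜ of { x₁, x₂, x₄, x₅ }
  { x₄ }  = ᶜ of { x₁, x₂, x₃, x₅ }
  { x₅ }  = ᶜ of { x₁, x₂, x₃, x₄ }
  { x₁, x₂, x₄ }  = { x₂, x₄ } ∪ { x₁ }
  (now 23)
Iteration 4: 9 new —
  { x₁, x₂ }  = { x₂ } ∪ { x₁ }
  { x₁, x₄ }  = { x₄ } ∪ { x₁ }
  { x₂, x₃ }  = { x₂ } ∪ { x₃ }
  { x₃, x₅ }  = ᶜ of { x₁, x₂, x₄ }
  { x₄, x₅ }  = { x₅ } ∪ { x₄ }
  { x₁, x₂, x₃ }  = { x₂ } ∪ { x₁, x₃ }
  { x₁, x₄, x₅ }  = { x₁, x₅ } ∪ { x₄ }
  { x₂, x₃, x₅ }  = { x₂, x₅ } ∪ { x₃ }
  { x₃, x₄, x₅ }  = { x₃, x₄ } ∪ { x₅ }
  (now 32)
Iteration 5 adds nothing — fixpoint reached.

σ(𝒞) = { {}, { x₁ }, { x₂ }, { x₃ }, { x₄ }, { x₅ }, { x₁, x₂ }, { x₁, x₃ }, { x₁, x₄ }, { x₁, x₅ }, { x₂, x₃ }, { x₂, x₄ }, { x₂, x₅ }, { x₃, x₄ }, { x₃, x₅ }, { x₄, x₅ }, { x₁, x₂, x₃ }, { x₁, x₂, x₄ }, { x₁, x₂, x₅ }, { x₁, x₃, x₄ }, { x₁, x₃, x₅ }, { x₁, x₄, x₅ }, { x₂, x₃, x₄ }, { x₂, x₃, x₅ }, { x₂, x₄, x₅ }, { x₃, x₄, x₅ }, { x₁, x₂, x₃, x₄ }, { x₁, x₂, x₃, x₅ }, { x₁, x₂, x₄, x₅ }, { x₁, x₃, x₄, x₅ }, { x₂, x₃, x₄, x₅ }, X }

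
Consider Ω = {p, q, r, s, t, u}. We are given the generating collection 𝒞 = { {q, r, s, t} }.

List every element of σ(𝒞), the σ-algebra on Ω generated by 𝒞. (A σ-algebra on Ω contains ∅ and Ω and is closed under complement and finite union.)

|σ(𝒞)| = 4.  σ(𝒞) = { ∅, {p, u}, {q, r, s, t}, Ω }

Derivation:
Start: 𝒞 ∪ {∅, Ω} = { ∅, {q, r, s, t}, Ω }.
Round 1: 1 new —
  {p, u}  = Ω∖{q, r, s, t}
  — 4 sets.
After Round 2 the family is unchanged; done.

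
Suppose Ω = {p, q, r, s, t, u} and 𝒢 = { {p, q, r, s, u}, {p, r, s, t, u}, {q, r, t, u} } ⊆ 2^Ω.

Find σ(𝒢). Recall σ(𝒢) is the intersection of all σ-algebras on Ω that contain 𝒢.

σ(𝒢) = { ∅, {q}, {t}, {p, s}, {q, t}, {r, u}, {p, q, s}, {p, s, t}, {q, r, u}, {r, t, u}, {p, q, s, t}, {p, r, s, u}, {q, r, t, u}, {p, q, r, s, u}, {p, r, s, t, u}, Ω }

Working:
Begin from { ∅, {q, r, t, u}, {p, q, r, s, u}, {p, r, s, t, u}, Ω } (that is, 𝒢 plus ∅ and Ω).
Pass 1. New:
  {q}  = complement {p, r, s, t, u}
  {t}  = complement {p, q, r, s, u}
  {p, s}  = complement {q, r, t, u}
  [8 total]
Pass 2. New:
  {q, t}  = {q} ∪ {t}
  {p, q, s}  = {q} ∪ {p, s}
  {p, s, t}  = {p, s} ∪ {t}
  [11 total]
Pass 3. New:
  {q, r, u}  = complement {p, s, t}
  {r, t, u}  = complement {p, q, s}
  {p, q, s, t}  = {p, s, t} ∪ {q, t}
  {p, r, s, u}  = complement {q, t}
  [15 total]
Pass 4: +1 →
  {r, u}  = complement {p, q, s, t}
  [16 total]
Pass 5: already closed under ᶜ and ∪.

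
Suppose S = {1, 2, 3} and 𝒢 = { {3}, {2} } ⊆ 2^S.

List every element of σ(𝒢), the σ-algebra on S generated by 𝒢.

Begin from { {}, {2}, {3}, S } (that is, 𝒢 plus ∅ and S).
Iteration 1 adds 3:
  {1, 2}  = complement {3}
  {1, 3}  = complement {2}
  {2, 3}  = {3} ∪ {2}
Iteration 2. New:
  {1}  = complement {2, 3}
Iteration 3: stable.

Hence σ(𝒢) has 8 members: { {}, {1}, {2}, {3}, {1, 2}, {1, 3}, {2, 3}, S }.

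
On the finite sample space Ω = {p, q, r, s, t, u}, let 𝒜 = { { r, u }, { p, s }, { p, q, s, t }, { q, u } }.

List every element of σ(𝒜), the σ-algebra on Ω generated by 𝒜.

Answer: σ(𝒜) = { {}, { q }, { r }, { t }, { u }, { p, s }, { q, r }, { q, t }, { q, u }, { r, t }, { r, u }, { t, u }, { p, q, s }, { p, r, s }, { p, s, t }, { p, s, u }, { q, r, t }, { q, r, u }, { q, t, u }, { r, t, u }, { p, q, r, s }, { p, q, s, t }, { p, q, s, u }, { p, r, s, t }, { p, r, s, u }, { p, s, t, u }, { q, r, t, u }, { p, q, r, s, t }, { p, q, r, s, u }, { p, q, s, t, u }, { p, r, s, t, u }, Ω }

Trace:
Start: 𝒜 ∪ {∅, Ω} = { {}, { p, s }, { q, u }, { r, u }, { p, q, s, t }, Ω }.
Step 1 adds 6:
  { q, r, u }  = { r, u } ∪ { q, u }
  { p, q, s, u }  = { p, s } ∪ { q, u }
  { p, r, s, t }  = ᶜ of { q, u }
  { p, r, s, u }  = { p, s } ∪ { r, u }
  { q, r, t, u }  = ᶜ of { p, s }
  { p, q, s, t, u }  = { q, u } ∪ { p, q, s, t }
  — 12 sets.
Step 2. New:
  { r }  = ᶜ of { p, q, s, t, u }
  { q, t }  = ᶜ of { p, r, s, u }
  { r, t }  = ᶜ of { p, q, s, u }
  { p, s, t }  = ᶜ of { q, r, u }
  { p, q, r, s, t }  = { p, q, s, t } ∪ { p, r, s, t }
  { p, q, r, s, u }  = { p, q, s, u } ∪ { q, r, u }
  { p, r, s, t, u }  = { p, r, s, t } ∪ { r, u }
  — 19 sets.
Step 3 adds 7:
  { q }  = ᶜ of { p, r, s, t, u }
  { t }  = ᶜ of { p, q, r, s, u }
  { u }  = ᶜ of { p, q, r, s, t }
  { p, r, s }  = { p, s } ∪ { r }
  { q, r, t }  = { q, t } ∪ { r, t }
  { q, t, u }  = { q, t } ∪ { q, u }
  { r, t, u }  = { r, t } ∪ { r, u }
  — 26 sets.
Step 4: 6 new —
  { q, r }  = { q } ∪ { r }
  { t, u }  = { u } ∪ { t }
  { p, q, s }  = ᶜ of { r, t, u }
  { p, s, u }  = ᶜ of { q, r, t }
  { p, q, r, s }  = { q } ∪ { p, r, s }
  { p, s, t, u }  = { p, s, t } ∪ { u }
  — 32 sets.
Step 5: no new sets; the family is a σ-algebra.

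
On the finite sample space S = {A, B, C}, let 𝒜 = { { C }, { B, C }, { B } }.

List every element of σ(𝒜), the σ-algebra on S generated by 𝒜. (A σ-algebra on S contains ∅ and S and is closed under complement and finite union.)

Answer: σ(𝒜) = { ∅, { A }, { B }, { C }, { A, B }, { A, C }, { B, C }, S }

Trace:
Begin from { ∅, { B }, { C }, { B, C }, S } (that is, 𝒜 plus ∅ and S).
Step 1 adds 3:
  { A }  = ᶜ of { B, C }
  { A, B }  = ᶜ of { C }
  { A, C }  = ᶜ of { B }
Step 2: already closed under ᶜ and ∪.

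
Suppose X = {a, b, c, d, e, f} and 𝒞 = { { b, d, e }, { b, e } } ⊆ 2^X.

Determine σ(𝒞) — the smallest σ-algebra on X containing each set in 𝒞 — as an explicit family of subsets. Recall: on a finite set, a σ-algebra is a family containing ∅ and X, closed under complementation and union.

Seed the family with 𝒞 together with ∅ and X: { {}, { b, e }, { b, d, e }, X }.
Round 1: +2 →
  { a, c, f }  = ᶜ of { b, d, e }
  { a, c, d, f }  = ᶜ of { b, e }
  (now 6)
Round 2 adds 1:
  { a, b, c, e, f }  = { b, e } ∪ { a, c, f }
  (now 7)
Round 3. New:
  { d }  = ᶜ of { a, b, c, e, f }
  (now 8)
Round 4: closed — nothing new.

Hence σ(𝒞) has 8 members: { {}, { d }, { b, e }, { a, c, f }, { b, d, e }, { a, c, d, f }, { a, b, c, e, f }, X }.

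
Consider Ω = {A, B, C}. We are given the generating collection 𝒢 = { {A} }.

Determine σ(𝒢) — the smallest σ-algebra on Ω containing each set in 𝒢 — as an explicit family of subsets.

Begin from { ∅, {A}, Ω } (that is, 𝒢 plus ∅ and Ω).
Pass 1: +1 →
  {B, C}  = complement {A}
  |family| = 4
Pass 2: stable.

Therefore σ(𝒢) = { ∅, {A}, {B, C}, Ω } (|σ(𝒢)| = 4).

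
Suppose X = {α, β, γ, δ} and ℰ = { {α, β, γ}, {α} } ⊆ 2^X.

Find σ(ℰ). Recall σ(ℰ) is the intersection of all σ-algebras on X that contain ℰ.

|σ(ℰ)| = 8.  σ(ℰ) = { {}, {α}, {δ}, {α, δ}, {β, γ}, {α, β, γ}, {β, γ, δ}, X }

Check:
Start: ℰ ∪ {∅, X} = { {}, {α}, {α, β, γ}, X }.
Pass 1: 2 new —
  {δ}  = X∖{α, β, γ}
  {β, γ, δ}  = X∖{α}
Pass 2: 1 new —
  {α, δ}  = {δ} ∪ {α}
Pass 3 (1 new):
  {β, γ}  = X∖{α, δ}
Pass 4: no new sets; the family is a σ-algebra.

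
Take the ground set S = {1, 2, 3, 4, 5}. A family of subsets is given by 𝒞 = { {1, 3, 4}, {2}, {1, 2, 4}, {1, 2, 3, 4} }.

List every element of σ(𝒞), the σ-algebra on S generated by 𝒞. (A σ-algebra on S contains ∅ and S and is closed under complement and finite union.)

Start: 𝒞 ∪ {∅, S} = { ∅, {2}, {1, 2, 4}, {1, 3, 4}, {1, 2, 3, 4}, S }.
Round 1. New:
  {5}  = {1, 2, 3, 4}ᶜ
  {2, 5}  = {1, 3, 4}ᶜ
  {3, 5}  = {1, 2, 4}ᶜ
  {1, 3, 4, 5}  = {2}ᶜ
  (now 10)
Round 2: 2 new —
  {2, 3, 5}  = {2, 5} ∪ {3, 5}
  {1, 2, 4, 5}  = {2, 5} ∪ {1, 2, 4}
  (now 12)
Round 3. New:
  {3}  = {1, 2, 4, 5}ᶜ
  {1, 4}  = {2, 3, 5}ᶜ
  (now 14)
Round 4 adds 2:
  {2, 3}  = {3} ∪ {2}
  {1, 4, 5}  = {1, 4} ∪ {5}
  (now 16)
Round 5: no new sets; the family is a σ-algebra.

|σ(𝒞)| = 16.  σ(𝒞) = { ∅, {2}, {3}, {5}, {1, 4}, {2, 3}, {2, 5}, {3, 5}, {1, 2, 4}, {1, 3, 4}, {1, 4, 5}, {2, 3, 5}, {1, 2, 3, 4}, {1, 2, 4, 5}, {1, 3, 4, 5}, S }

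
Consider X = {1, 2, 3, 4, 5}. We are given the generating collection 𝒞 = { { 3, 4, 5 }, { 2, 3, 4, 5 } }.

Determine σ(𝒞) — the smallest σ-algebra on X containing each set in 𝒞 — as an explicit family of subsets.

σ(𝒞) = { ∅, { 1 }, { 2 }, { 1, 2 }, { 3, 4, 5 }, { 1, 3, 4, 5 }, { 2, 3, 4, 5 }, X }

Trace:
Begin from { ∅, { 3, 4, 5 }, { 2, 3, 4, 5 }, X } (that is, 𝒞 plus ∅ and X).
Round 1 adds 2:
  { 1 }  = X∖{ 2, 3, 4, 5 }
  { 1, 2 }  = X∖{ 3, 4, 5 }
Round 2 (1 new):
  { 1, 3, 4, 5 }  = { 3, 4, 5 } ∪ { 1 }
Round 3 adds 1:
  { 2 }  = X∖{ 1, 3, 4, 5 }
Round 4: stable.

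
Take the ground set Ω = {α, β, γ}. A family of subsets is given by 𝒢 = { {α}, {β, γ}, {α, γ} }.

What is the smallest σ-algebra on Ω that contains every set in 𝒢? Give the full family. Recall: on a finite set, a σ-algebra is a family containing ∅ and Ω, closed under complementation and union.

σ(𝒢) (8 sets): { {}, {α}, {β}, {γ}, {α, β}, {α, γ}, {β, γ}, Ω }

Trace:
Seed the family with 𝒢 together with ∅ and Ω: { {}, {α}, {α, γ}, {β, γ}, Ω }.
Step 1. New:
  {β}  = Ω∖{α, γ}
Step 2: +1 →
  {α, β}  = {β} ∪ {α}
Step 3: +1 →
  {γ}  = Ω∖{α, β}
Step 4: no new sets; the family is a σ-algebra.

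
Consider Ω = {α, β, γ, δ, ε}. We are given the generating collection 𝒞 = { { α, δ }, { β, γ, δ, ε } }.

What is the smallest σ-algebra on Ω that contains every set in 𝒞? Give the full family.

Take S₀ = 𝒞 ∪ {∅, Ω} = { {  }, { α, δ }, { β, γ, δ, ε }, Ω }.
Pass 1 (2 new):
  { α }  = ᶜ of { β, γ, δ, ε }
  { β, γ, ε }  = ᶜ of { α, δ }
Pass 2: 1 new —
  { α, β, γ, ε }  = { β, γ, ε } ∪ { α }
Pass 3. New:
  { δ }  = ᶜ of { α, β, γ, ε }
Pass 4: stable.

Hence σ(𝒞) has 8 members: { {  }, { α }, { δ }, { α, δ }, { β, γ, ε }, { α, β, γ, ε }, { β, γ, δ, ε }, Ω }.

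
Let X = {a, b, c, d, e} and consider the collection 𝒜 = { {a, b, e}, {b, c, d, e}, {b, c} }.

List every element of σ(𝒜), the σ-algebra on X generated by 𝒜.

Begin from { ∅, {b, c}, {a, b, e}, {b, c, d, e}, X } (that is, 𝒜 plus ∅ and X).
Iteration 1 adds 4:
  {a}  = complement {b, c, d, e}
  {c, d}  = complement {a, b, e}
  {a, d, e}  = complement {b, c}
  {a, b, c, e}  = {a, b, e} ∪ {b, c}
  — 9 sets.
Iteration 2 adds 6:
  {d}  = complement {a, b, c, e}
  {a, b, c}  = {b, c} ∪ {a}
  {a, c, d}  = {c, d} ∪ {a}
  {b, c, d}  = {c, d} ∪ {b, c}
  {a, b, d, e}  = {a, d, e} ∪ {a, b, e}
  {a, c, d, e}  = {a, d, e} ∪ {c, d}
  — 15 sets.
Iteration 3: +7 →
  {b}  = complement {a, c, d, e}
  {c}  = complement {a, b, d, e}
  {a, d}  = {d} ∪ {a}
  {a, e}  = complement {b, c, d}
  {b, e}  = complement {a, c, d}
  {d, e}  = complement {a, b, c}
  {a, b, c, d}  = {c, d} ∪ {a, b, c}
  — 22 sets.
Iteration 4 adds 9:
  {e}  = complement {a, b, c, d}
  {a, b}  = {b} ∪ {a}
  {a, c}  = {c} ∪ {a}
  {b, d}  = {b} ∪ {d}
  {a, b, d}  = {b} ∪ {a, d}
  {a, c, e}  = {a, e} ∪ {c}
  {b, c, e}  = complement {a, d}
  {b, d, e}  = {b, e} ∪ {d, e}
  {c, d, e}  = {c, d} ∪ {d, e}
  — 31 sets.
Iteration 5. New:
  {c, e}  = complement {a, b, d}
  — 32 sets.
After Iteration 6 the family is unchanged; done.

|σ(𝒜)| = 32.  σ(𝒜) = { ∅, {a}, {b}, {c}, {d}, {e}, {a, b}, {a, c}, {a, d}, {a, e}, {b, c}, {b, d}, {b, e}, {c, d}, {c, e}, {d, e}, {a, b, c}, {a, b, d}, {a, b, e}, {a, c, d}, {a, c, e}, {a, d, e}, {b, c, d}, {b, c, e}, {b, d, e}, {c, d, e}, {a, b, c, d}, {a, b, c, e}, {a, b, d, e}, {a, c, d, e}, {b, c, d, e}, X }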